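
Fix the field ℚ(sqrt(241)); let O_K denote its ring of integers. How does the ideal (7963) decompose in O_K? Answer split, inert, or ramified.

Since 241 ≡ 1 mod 4, the ring of integers is ℤ[(1+√241)/2] with discriminant 241.
7963 ∤ 241, so 7963 is unramified.
Euler's criterion: 241^3981 mod 7963 = 1. Thus (241|7963) = 1.
Legendre symbol 1 ⇒ 7963 is split.

7963 splits in O_K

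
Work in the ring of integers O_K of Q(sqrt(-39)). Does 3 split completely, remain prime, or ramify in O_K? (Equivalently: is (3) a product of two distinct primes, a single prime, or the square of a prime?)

-39 mod 4 = 1, hence disc K = -39 and O_K = ℤ[(1+√-39)/2].
3 divides disc(K) = -39, so 3 ramifies.

ramified — (3) = 𝔭²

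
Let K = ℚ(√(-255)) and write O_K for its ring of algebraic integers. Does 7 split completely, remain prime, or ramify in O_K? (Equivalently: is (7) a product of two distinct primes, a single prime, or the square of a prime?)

split

Since -255 ≡ 1 mod 4, the ring of integers is ℤ[(1+√-255)/2] with discriminant -255.
7 ∤ -255, so 7 is unramified.
(-255/7) = 4^3 mod 7 = 1, giving Legendre symbol 1.
d is a quadratic residue mod p, hence 7 splits in O_K.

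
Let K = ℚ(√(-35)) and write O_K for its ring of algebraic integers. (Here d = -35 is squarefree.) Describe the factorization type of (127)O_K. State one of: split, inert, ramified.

inert — (127) stays prime in O_K

d = -35 ≡ 1 (mod 4), so O_K = ℤ[(1+√-35)/2] and disc(K) = d = -35.
127 ∤ -35, so 127 is unramified.
Compute (-35/127) via Euler: 92^((127-1)/2) mod 127 = 126, so (-35/127) = -1.
Legendre symbol -1 ⇒ 127 is inert.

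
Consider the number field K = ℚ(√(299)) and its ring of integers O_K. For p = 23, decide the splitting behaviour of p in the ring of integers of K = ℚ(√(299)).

23 is ramified

Since 299 ≢ 1 mod 4, the ring of integers is ℤ[√299] with discriminant 4·299 = 1196.
disc(K) = 1196 = 23·52, so p = 23 is ramified.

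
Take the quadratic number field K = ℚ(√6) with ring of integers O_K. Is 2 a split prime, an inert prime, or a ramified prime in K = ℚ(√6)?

ramified

Since 6 ≢ 1 mod 4, the ring of integers is ℤ[√6] with discriminant 4·6 = 24.
disc(K) = 24 = 2·12, so p = 2 is ramified.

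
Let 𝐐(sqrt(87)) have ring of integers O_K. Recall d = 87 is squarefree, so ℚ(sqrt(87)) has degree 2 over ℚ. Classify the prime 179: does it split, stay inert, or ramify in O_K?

d = 87 ≡ 3 (mod 4), so O_K = ℤ[√87] and disc(K) = 4d = 348.
Since gcd(179, 348) = 1 the prime 179 does not ramify.
Legendre symbol by Euler's criterion: (87/179) ≡ 87^89 ≡ 1 (mod 179), i.e. (87/179) = 1.
Legendre symbol 1 ⇒ 179 is split.

split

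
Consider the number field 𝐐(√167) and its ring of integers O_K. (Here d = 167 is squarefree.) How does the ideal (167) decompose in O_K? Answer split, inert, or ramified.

ramified — (167) = 𝔭²

d = 167 ≡ 3 (mod 4), so O_K = ℤ[√167] and disc(K) = 4d = 668.
Ramification test: 167 | 668. The prime 167 ramifies in K.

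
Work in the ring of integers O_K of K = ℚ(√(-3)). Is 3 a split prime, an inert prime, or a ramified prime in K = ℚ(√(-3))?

d = -3 ≡ 1 (mod 4), so O_K = ℤ[(1+√-3)/2] and disc(K) = d = -3.
Ramification test: 3 | -3. The prime 3 ramifies in K.

ramified — (3) = 𝔭²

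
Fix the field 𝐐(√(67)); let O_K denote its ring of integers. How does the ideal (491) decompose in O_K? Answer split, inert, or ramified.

inert — (491) stays prime in O_K

Since 67 ≢ 1 mod 4, the ring of integers is ℤ[√67] with discriminant 4·67 = 268.
491 ∤ 268, so 491 is unramified.
(67/491) = 67^245 mod 491 = 490, giving Legendre symbol -1.
d is a non-residue mod p, hence 491 remains inert in O_K.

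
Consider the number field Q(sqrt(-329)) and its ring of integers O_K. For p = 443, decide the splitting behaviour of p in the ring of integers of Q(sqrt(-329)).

p splits

-329 mod 4 = 3, hence disc K = 4·(-329) = -1316 and O_K = ℤ[√-329].
disc(K) = -1316 is not divisible by 443; 443 is unramified.
(-329/443) = 114^221 mod 443 = 1, giving Legendre symbol 1.
d is a quadratic residue mod p, hence 443 splits in O_K.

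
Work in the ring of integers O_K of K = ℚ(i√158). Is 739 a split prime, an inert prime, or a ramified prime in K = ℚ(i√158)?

d = -158 ≡ 2 (mod 4), so O_K = ℤ[√-158] and disc(K) = 4d = -632.
739 ∤ -632, so 739 is unramified.
Euler's criterion: (-158)^369 mod 739 = 1. Thus (-158|739) = 1.
d is a quadratic residue mod p, hence 739 splits in O_K.

split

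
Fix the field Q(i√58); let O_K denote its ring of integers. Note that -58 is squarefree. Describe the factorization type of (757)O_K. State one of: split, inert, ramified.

split — (757) = 𝔭₁𝔭₂ with 𝔭₁ ≠ 𝔭₂

-58 mod 4 = 2, hence disc K = 4·(-58) = -232 and O_K = ℤ[√-58].
757 ∤ -232, so 757 is unramified.
(-58/757) = 699^378 mod 757 = 1, giving Legendre symbol 1.
Legendre symbol 1 ⇒ 757 is split.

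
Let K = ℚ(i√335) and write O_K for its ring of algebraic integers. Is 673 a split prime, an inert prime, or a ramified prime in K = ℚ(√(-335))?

split

-335 mod 4 = 1, hence disc K = -335 and O_K = ℤ[(1+√-335)/2].
disc(K) = -335 is not divisible by 673; 673 is unramified.
(-335/673) = 338^336 mod 673 = 1, giving Legendre symbol 1.
d is a quadratic residue mod p, hence 673 splits in O_K.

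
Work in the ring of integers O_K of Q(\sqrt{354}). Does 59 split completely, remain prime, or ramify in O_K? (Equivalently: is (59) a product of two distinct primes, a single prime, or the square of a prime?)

ramified — (59) = 𝔭²

Since 354 ≢ 1 mod 4, the ring of integers is ℤ[√354] with discriminant 4·354 = 1416.
Ramification test: 59 | 1416. The prime 59 ramifies in K.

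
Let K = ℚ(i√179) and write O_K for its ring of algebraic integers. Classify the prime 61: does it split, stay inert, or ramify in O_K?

Since -179 ≡ 1 mod 4, the ring of integers is ℤ[(1+√-179)/2] with discriminant -179.
61 ∤ -179, so 61 is unramified.
(-179/61) = 4^30 mod 61 = 1, giving Legendre symbol 1.
d is a quadratic residue mod p, hence 61 splits in O_K.

61 splits in O_K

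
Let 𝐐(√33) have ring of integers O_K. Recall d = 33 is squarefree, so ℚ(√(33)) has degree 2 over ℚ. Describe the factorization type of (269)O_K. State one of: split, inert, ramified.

inert — (269) stays prime in O_K

d = 33 ≡ 1 (mod 4), so O_K = ℤ[(1+√33)/2] and disc(K) = d = 33.
269 ∤ 33, so 269 is unramified.
(33/269) = 33^134 mod 269 = 268, giving Legendre symbol -1.
Legendre symbol -1 ⇒ 269 is inert.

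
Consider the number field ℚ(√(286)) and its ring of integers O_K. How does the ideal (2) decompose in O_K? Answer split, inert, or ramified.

p ramifies

Since 286 ≢ 1 mod 4, the ring of integers is ℤ[√286] with discriminant 4·286 = 1144.
disc(K) = 1144 = 2·572, so p = 2 is ramified.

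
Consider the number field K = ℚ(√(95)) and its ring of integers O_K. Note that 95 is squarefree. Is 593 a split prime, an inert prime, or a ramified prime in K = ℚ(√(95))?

inert — (593) stays prime in O_K

d = 95 ≡ 3 (mod 4), so O_K = ℤ[√95] and disc(K) = 4d = 380.
Since gcd(593, 380) = 1 the prime 593 does not ramify.
(95/593) = 95^296 mod 593 = 592, giving Legendre symbol -1.
(95/593) = -1, so 593 is inert.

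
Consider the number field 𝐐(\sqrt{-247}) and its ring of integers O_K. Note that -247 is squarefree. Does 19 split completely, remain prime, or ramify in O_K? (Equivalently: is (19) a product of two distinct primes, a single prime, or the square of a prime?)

ramified — (19) = 𝔭²

d = -247 ≡ 1 (mod 4), so O_K = ℤ[(1+√-247)/2] and disc(K) = d = -247.
Ramification test: 19 | -247. The prime 19 ramifies in K.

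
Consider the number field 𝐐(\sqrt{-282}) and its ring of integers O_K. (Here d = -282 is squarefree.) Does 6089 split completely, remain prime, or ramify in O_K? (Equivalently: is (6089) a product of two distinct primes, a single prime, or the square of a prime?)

6089 splits in O_K

d = -282 ≡ 2 (mod 4), so O_K = ℤ[√-282] and disc(K) = 4d = -1128.
Since gcd(6089, -1128) = 1 the prime 6089 does not ramify.
Euler's criterion: (-282)^3044 mod 6089 = 1. Thus (-282|6089) = 1.
d is a quadratic residue mod p, hence 6089 splits in O_K.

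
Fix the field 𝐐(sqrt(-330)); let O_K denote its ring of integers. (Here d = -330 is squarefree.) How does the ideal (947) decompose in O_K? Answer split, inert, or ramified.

p splits

-330 mod 4 = 2, hence disc K = 4·(-330) = -1320 and O_K = ℤ[√-330].
Since gcd(947, -1320) = 1 the prime 947 does not ramify.
Compute (-330/947) via Euler: 617^((947-1)/2) mod 947 = 1, so (-330/947) = 1.
Legendre symbol 1 ⇒ 947 is split.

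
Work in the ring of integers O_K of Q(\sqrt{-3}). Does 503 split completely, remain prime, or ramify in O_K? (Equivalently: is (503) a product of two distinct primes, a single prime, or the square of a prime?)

-3 mod 4 = 1, hence disc K = -3 and O_K = ℤ[(1+√-3)/2].
503 ∤ -3, so 503 is unramified.
Compute (-3/503) via Euler: 500^((503-1)/2) mod 503 = 502, so (-3/503) = -1.
Legendre symbol -1 ⇒ 503 is inert.

remains prime (inert)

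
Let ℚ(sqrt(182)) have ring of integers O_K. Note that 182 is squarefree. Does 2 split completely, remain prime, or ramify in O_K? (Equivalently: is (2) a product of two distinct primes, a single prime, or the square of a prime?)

d = 182 ≡ 2 (mod 4), so O_K = ℤ[√182] and disc(K) = 4d = 728.
Ramification test: 2 | 728. The prime 2 ramifies in K.

2 is ramified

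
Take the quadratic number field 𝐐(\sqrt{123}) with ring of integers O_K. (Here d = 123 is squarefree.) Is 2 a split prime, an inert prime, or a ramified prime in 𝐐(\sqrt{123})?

Since 123 ≢ 1 mod 4, the ring of integers is ℤ[√123] with discriminant 4·123 = 492.
2 divides disc(K) = 492, so 2 ramifies.

ramifies in O_K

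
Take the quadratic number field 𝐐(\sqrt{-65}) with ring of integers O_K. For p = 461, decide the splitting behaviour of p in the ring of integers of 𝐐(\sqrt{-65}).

inert

Since -65 ≢ 1 mod 4, the ring of integers is ℤ[√-65] with discriminant 4·(-65) = -260.
Since gcd(461, -260) = 1 the prime 461 does not ramify.
Compute (-65/461) via Euler: 396^((461-1)/2) mod 461 = 460, so (-65/461) = -1.
d is a non-residue mod p, hence 461 remains inert in O_K.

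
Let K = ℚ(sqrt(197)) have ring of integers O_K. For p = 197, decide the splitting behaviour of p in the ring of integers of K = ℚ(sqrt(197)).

Since 197 ≡ 1 mod 4, the ring of integers is ℤ[(1+√197)/2] with discriminant 197.
197 divides disc(K) = 197, so 197 ramifies.

ramified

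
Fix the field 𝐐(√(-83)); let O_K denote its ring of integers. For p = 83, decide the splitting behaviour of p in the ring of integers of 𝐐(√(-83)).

83 is ramified

d = -83 ≡ 1 (mod 4), so O_K = ℤ[(1+√-83)/2] and disc(K) = d = -83.
Ramification test: 83 | -83. The prime 83 ramifies in K.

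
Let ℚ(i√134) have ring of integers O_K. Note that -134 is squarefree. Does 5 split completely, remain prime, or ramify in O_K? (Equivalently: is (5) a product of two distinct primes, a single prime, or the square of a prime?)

5 splits in O_K

Since -134 ≢ 1 mod 4, the ring of integers is ℤ[√-134] with discriminant 4·(-134) = -536.
disc(K) = -536 is not divisible by 5; 5 is unramified.
Legendre symbol by Euler's criterion: (-134/5) ≡ (-134)^2 ≡ 1 (mod 5), i.e. (-134/5) = 1.
d is a quadratic residue mod p, hence 5 splits in O_K.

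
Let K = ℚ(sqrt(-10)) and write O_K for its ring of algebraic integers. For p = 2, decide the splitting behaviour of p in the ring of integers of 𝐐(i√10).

d = -10 ≡ 2 (mod 4), so O_K = ℤ[√-10] and disc(K) = 4d = -40.
disc(K) = -40 = 2·(-20), so p = 2 is ramified.

p ramifies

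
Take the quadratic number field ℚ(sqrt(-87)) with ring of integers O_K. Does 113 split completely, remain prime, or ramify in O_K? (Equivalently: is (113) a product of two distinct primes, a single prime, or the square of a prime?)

split — (113) = 𝔭₁𝔭₂ with 𝔭₁ ≠ 𝔭₂

d = -87 ≡ 1 (mod 4), so O_K = ℤ[(1+√-87)/2] and disc(K) = d = -87.
113 ∤ -87, so 113 is unramified.
Legendre symbol by Euler's criterion: (-87/113) ≡ (-87)^56 ≡ 1 (mod 113), i.e. (-87/113) = 1.
(-87/113) = 1, so 113 splits.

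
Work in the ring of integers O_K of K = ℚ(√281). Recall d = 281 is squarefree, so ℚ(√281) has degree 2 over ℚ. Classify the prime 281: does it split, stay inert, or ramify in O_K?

281 is ramified

Since 281 ≡ 1 mod 4, the ring of integers is ℤ[(1+√281)/2] with discriminant 281.
Ramification test: 281 | 281. The prime 281 ramifies in K.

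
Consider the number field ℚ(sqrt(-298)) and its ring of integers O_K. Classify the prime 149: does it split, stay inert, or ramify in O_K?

ramified — (149) = 𝔭²

d = -298 ≡ 2 (mod 4), so O_K = ℤ[√-298] and disc(K) = 4d = -1192.
disc(K) = -1192 = 149·(-8), so p = 149 is ramified.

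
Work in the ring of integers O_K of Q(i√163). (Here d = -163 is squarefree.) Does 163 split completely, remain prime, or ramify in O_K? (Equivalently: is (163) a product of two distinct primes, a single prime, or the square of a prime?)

-163 mod 4 = 1, hence disc K = -163 and O_K = ℤ[(1+√-163)/2].
Ramification test: 163 | -163. The prime 163 ramifies in K.

ramified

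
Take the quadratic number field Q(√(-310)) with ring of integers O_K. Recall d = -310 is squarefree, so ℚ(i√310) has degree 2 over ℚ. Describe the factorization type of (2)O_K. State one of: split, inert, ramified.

ramified — (2) = 𝔭²

d = -310 ≡ 2 (mod 4), so O_K = ℤ[√-310] and disc(K) = 4d = -1240.
disc(K) = -1240 = 2·(-620), so p = 2 is ramified.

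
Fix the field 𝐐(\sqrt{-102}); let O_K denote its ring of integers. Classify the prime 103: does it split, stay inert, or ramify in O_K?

Since -102 ≢ 1 mod 4, the ring of integers is ℤ[√-102] with discriminant 4·(-102) = -408.
Since gcd(103, -408) = 1 the prime 103 does not ramify.
(-102/103) = 1^51 mod 103 = 1, giving Legendre symbol 1.
d is a quadratic residue mod p, hence 103 splits in O_K.

p splits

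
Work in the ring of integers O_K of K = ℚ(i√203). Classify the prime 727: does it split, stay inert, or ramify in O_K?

splits completely

d = -203 ≡ 1 (mod 4), so O_K = ℤ[(1+√-203)/2] and disc(K) = d = -203.
727 ∤ -203, so 727 is unramified.
Euler's criterion: (-203)^363 mod 727 = 1. Thus (-203|727) = 1.
Legendre symbol 1 ⇒ 727 is split.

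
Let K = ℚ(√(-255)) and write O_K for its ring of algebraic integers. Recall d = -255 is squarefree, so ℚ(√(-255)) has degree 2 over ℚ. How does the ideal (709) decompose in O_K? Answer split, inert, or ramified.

Since -255 ≡ 1 mod 4, the ring of integers is ℤ[(1+√-255)/2] with discriminant -255.
Since gcd(709, -255) = 1 the prime 709 does not ramify.
Legendre symbol by Euler's criterion: (-255/709) ≡ (-255)^354 ≡ 708 (mod 709), i.e. (-255/709) = -1.
d is a non-residue mod p, hence 709 remains inert in O_K.

remains prime (inert)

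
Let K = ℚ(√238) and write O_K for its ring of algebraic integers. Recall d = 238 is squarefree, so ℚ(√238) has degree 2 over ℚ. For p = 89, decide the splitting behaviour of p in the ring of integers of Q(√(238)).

inert

Since 238 ≢ 1 mod 4, the ring of integers is ℤ[√238] with discriminant 4·238 = 952.
disc(K) = 952 is not divisible by 89; 89 is unramified.
Compute (238/89) via Euler: 60^((89-1)/2) mod 89 = 88, so (238/89) = -1.
(238/89) = -1, so 89 is inert.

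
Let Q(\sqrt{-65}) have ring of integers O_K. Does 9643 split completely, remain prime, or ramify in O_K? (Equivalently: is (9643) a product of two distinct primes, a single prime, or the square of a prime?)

Since -65 ≢ 1 mod 4, the ring of integers is ℤ[√-65] with discriminant 4·(-65) = -260.
Since gcd(9643, -260) = 1 the prime 9643 does not ramify.
Compute (-65/9643) via Euler: 9578^((9643-1)/2) mod 9643 = 1, so (-65/9643) = 1.
(-65/9643) = 1, so 9643 splits.

split — (9643) = 𝔭₁𝔭₂ with 𝔭₁ ≠ 𝔭₂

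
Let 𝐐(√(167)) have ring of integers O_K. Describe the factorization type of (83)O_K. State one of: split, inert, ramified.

p splits

Since 167 ≢ 1 mod 4, the ring of integers is ℤ[√167] with discriminant 4·167 = 668.
83 ∤ 668, so 83 is unramified.
(167/83) = 1^41 mod 83 = 1, giving Legendre symbol 1.
(167/83) = 1, so 83 splits.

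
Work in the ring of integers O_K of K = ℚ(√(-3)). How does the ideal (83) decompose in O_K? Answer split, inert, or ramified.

remains prime (inert)

d = -3 ≡ 1 (mod 4), so O_K = ℤ[(1+√-3)/2] and disc(K) = d = -3.
Since gcd(83, -3) = 1 the prime 83 does not ramify.
Euler's criterion: (-3)^41 mod 83 = 82. Thus (-3|83) = -1.
Legendre symbol -1 ⇒ 83 is inert.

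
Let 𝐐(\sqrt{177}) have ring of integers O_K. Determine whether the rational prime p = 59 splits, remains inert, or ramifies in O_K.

ramified

d = 177 ≡ 1 (mod 4), so O_K = ℤ[(1+√177)/2] and disc(K) = d = 177.
59 divides disc(K) = 177, so 59 ramifies.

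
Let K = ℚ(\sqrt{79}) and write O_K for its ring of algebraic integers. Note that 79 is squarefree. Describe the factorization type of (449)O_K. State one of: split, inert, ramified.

Since 79 ≢ 1 mod 4, the ring of integers is ℤ[√79] with discriminant 4·79 = 316.
Since gcd(449, 316) = 1 the prime 449 does not ramify.
Euler's criterion: 79^224 mod 449 = 448. Thus (79|449) = -1.
d is a non-residue mod p, hence 449 remains inert in O_K.

449 remains inert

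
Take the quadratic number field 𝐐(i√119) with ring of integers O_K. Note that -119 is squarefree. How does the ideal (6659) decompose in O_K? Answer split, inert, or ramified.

Since -119 ≡ 1 mod 4, the ring of integers is ℤ[(1+√-119)/2] with discriminant -119.
Since gcd(6659, -119) = 1 the prime 6659 does not ramify.
(-119/6659) = 6540^3329 mod 6659 = 6658, giving Legendre symbol -1.
Legendre symbol -1 ⇒ 6659 is inert.

6659 remains inert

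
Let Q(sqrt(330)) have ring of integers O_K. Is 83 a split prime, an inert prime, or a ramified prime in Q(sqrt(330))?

split — (83) = 𝔭₁𝔭₂ with 𝔭₁ ≠ 𝔭₂

330 mod 4 = 2, hence disc K = 4·330 = 1320 and O_K = ℤ[√330].
83 ∤ 1320, so 83 is unramified.
Legendre symbol by Euler's criterion: (330/83) ≡ 330^41 ≡ 1 (mod 83), i.e. (330/83) = 1.
d is a quadratic residue mod p, hence 83 splits in O_K.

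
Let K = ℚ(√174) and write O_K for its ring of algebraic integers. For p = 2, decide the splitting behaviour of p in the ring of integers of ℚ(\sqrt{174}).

174 mod 4 = 2, hence disc K = 4·174 = 696 and O_K = ℤ[√174].
2 divides disc(K) = 696, so 2 ramifies.

2 is ramified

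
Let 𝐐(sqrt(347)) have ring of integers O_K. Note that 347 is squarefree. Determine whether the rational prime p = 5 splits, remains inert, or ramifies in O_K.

remains prime (inert)

Since 347 ≢ 1 mod 4, the ring of integers is ℤ[√347] with discriminant 4·347 = 1388.
5 ∤ 1388, so 5 is unramified.
Legendre symbol by Euler's criterion: (347/5) ≡ 347^2 ≡ 4 (mod 5), i.e. (347/5) = -1.
(347/5) = -1, so 5 is inert.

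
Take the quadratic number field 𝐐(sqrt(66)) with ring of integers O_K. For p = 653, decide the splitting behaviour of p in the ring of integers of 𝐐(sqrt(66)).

Since 66 ≢ 1 mod 4, the ring of integers is ℤ[√66] with discriminant 4·66 = 264.
Since gcd(653, 264) = 1 the prime 653 does not ramify.
Euler's criterion: 66^326 mod 653 = 1. Thus (66|653) = 1.
(66/653) = 1, so 653 splits.

p splits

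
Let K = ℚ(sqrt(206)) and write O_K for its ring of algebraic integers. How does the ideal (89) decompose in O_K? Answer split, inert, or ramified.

d = 206 ≡ 2 (mod 4), so O_K = ℤ[√206] and disc(K) = 4d = 824.
disc(K) = 824 is not divisible by 89; 89 is unramified.
(206/89) = 28^44 mod 89 = 88, giving Legendre symbol -1.
Legendre symbol -1 ⇒ 89 is inert.

p is inert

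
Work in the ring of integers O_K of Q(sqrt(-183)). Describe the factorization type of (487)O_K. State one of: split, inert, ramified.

d = -183 ≡ 1 (mod 4), so O_K = ℤ[(1+√-183)/2] and disc(K) = d = -183.
Since gcd(487, -183) = 1 the prime 487 does not ramify.
Legendre symbol by Euler's criterion: (-183/487) ≡ (-183)^243 ≡ 1 (mod 487), i.e. (-183/487) = 1.
(-183/487) = 1, so 487 splits.

487 splits in O_K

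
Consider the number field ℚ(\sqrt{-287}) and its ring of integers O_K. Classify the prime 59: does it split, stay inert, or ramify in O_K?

-287 mod 4 = 1, hence disc K = -287 and O_K = ℤ[(1+√-287)/2].
Since gcd(59, -287) = 1 the prime 59 does not ramify.
Compute (-287/59) via Euler: 8^((59-1)/2) mod 59 = 58, so (-287/59) = -1.
(-287/59) = -1, so 59 is inert.

inert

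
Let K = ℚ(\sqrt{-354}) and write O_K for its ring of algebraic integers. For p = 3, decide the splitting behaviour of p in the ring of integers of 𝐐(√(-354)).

d = -354 ≡ 2 (mod 4), so O_K = ℤ[√-354] and disc(K) = 4d = -1416.
Ramification test: 3 | -1416. The prime 3 ramifies in K.

3 is ramified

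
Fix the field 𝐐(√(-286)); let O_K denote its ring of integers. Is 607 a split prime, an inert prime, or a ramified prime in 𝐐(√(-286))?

remains prime (inert)

-286 mod 4 = 2, hence disc K = 4·(-286) = -1144 and O_K = ℤ[√-286].
Since gcd(607, -1144) = 1 the prime 607 does not ramify.
Euler's criterion: (-286)^303 mod 607 = 606. Thus (-286|607) = -1.
d is a non-residue mod p, hence 607 remains inert in O_K.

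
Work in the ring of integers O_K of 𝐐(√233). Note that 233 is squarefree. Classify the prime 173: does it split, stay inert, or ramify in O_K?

split

d = 233 ≡ 1 (mod 4), so O_K = ℤ[(1+√233)/2] and disc(K) = d = 233.
173 ∤ 233, so 173 is unramified.
Legendre symbol by Euler's criterion: (233/173) ≡ 233^86 ≡ 1 (mod 173), i.e. (233/173) = 1.
(233/173) = 1, so 173 splits.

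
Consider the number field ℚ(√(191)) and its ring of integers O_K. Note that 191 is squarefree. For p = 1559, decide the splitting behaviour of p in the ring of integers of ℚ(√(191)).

d = 191 ≡ 3 (mod 4), so O_K = ℤ[√191] and disc(K) = 4d = 764.
1559 ∤ 764, so 1559 is unramified.
Compute (191/1559) via Euler: 191^((1559-1)/2) mod 1559 = 1, so (191/1559) = 1.
Legendre symbol 1 ⇒ 1559 is split.

split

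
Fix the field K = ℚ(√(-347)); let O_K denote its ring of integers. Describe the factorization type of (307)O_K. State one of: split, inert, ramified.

remains prime (inert)

d = -347 ≡ 1 (mod 4), so O_K = ℤ[(1+√-347)/2] and disc(K) = d = -347.
disc(K) = -347 is not divisible by 307; 307 is unramified.
Compute (-347/307) via Euler: 267^((307-1)/2) mod 307 = 306, so (-347/307) = -1.
(-347/307) = -1, so 307 is inert.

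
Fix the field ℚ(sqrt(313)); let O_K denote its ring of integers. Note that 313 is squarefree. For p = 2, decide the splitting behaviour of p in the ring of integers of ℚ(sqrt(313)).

splits completely

d = 313 ≡ 1 (mod 4), so O_K = ℤ[(1+√313)/2] and disc(K) = d = 313.
Since gcd(2, 313) = 1 the prime 2 does not ramify.
d ≡ 1 (mod 8); the supplementary law gives 2 split.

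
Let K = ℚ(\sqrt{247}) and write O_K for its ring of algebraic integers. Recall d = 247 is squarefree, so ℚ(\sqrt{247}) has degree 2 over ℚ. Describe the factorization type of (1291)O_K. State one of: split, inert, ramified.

split — (1291) = 𝔭₁𝔭₂ with 𝔭₁ ≠ 𝔭₂

d = 247 ≡ 3 (mod 4), so O_K = ℤ[√247] and disc(K) = 4d = 988.
Since gcd(1291, 988) = 1 the prime 1291 does not ramify.
Compute (247/1291) via Euler: 247^((1291-1)/2) mod 1291 = 1, so (247/1291) = 1.
Legendre symbol 1 ⇒ 1291 is split.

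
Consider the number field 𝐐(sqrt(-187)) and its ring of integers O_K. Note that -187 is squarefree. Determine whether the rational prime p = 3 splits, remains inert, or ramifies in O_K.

d = -187 ≡ 1 (mod 4), so O_K = ℤ[(1+√-187)/2] and disc(K) = d = -187.
3 ∤ -187, so 3 is unramified.
Compute (-187/3) via Euler: 2^((3-1)/2) mod 3 = 2, so (-187/3) = -1.
d is a non-residue mod p, hence 3 remains inert in O_K.

inert — (3) stays prime in O_K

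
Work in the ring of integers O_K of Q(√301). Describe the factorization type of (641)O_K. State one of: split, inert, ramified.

Since 301 ≡ 1 mod 4, the ring of integers is ℤ[(1+√301)/2] with discriminant 301.
disc(K) = 301 is not divisible by 641; 641 is unramified.
Compute (301/641) via Euler: 301^((641-1)/2) mod 641 = 640, so (301/641) = -1.
Legendre symbol -1 ⇒ 641 is inert.

remains prime (inert)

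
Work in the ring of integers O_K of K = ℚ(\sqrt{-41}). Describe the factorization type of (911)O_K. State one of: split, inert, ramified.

d = -41 ≡ 3 (mod 4), so O_K = ℤ[√-41] and disc(K) = 4d = -164.
911 ∤ -164, so 911 is unramified.
(-41/911) = 870^455 mod 911 = 910, giving Legendre symbol -1.
Legendre symbol -1 ⇒ 911 is inert.

p is inert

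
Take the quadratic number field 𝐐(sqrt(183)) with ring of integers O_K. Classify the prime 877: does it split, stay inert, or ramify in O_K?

remains prime (inert)

d = 183 ≡ 3 (mod 4), so O_K = ℤ[√183] and disc(K) = 4d = 732.
disc(K) = 732 is not divisible by 877; 877 is unramified.
Legendre symbol by Euler's criterion: (183/877) ≡ 183^438 ≡ 876 (mod 877), i.e. (183/877) = -1.
Legendre symbol -1 ⇒ 877 is inert.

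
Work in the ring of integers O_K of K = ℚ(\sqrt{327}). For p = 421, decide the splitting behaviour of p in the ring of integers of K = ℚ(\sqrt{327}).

d = 327 ≡ 3 (mod 4), so O_K = ℤ[√327] and disc(K) = 4d = 1308.
disc(K) = 1308 is not divisible by 421; 421 is unramified.
Legendre symbol by Euler's criterion: (327/421) ≡ 327^210 ≡ 1 (mod 421), i.e. (327/421) = 1.
Legendre symbol 1 ⇒ 421 is split.

splits completely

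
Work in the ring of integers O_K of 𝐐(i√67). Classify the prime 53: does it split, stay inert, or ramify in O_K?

inert — (53) stays prime in O_K

Since -67 ≡ 1 mod 4, the ring of integers is ℤ[(1+√-67)/2] with discriminant -67.
Since gcd(53, -67) = 1 the prime 53 does not ramify.
Compute (-67/53) via Euler: 39^((53-1)/2) mod 53 = 52, so (-67/53) = -1.
Legendre symbol -1 ⇒ 53 is inert.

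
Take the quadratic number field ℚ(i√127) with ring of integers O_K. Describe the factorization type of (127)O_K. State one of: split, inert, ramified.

-127 mod 4 = 1, hence disc K = -127 and O_K = ℤ[(1+√-127)/2].
Ramification test: 127 | -127. The prime 127 ramifies in K.

p ramifies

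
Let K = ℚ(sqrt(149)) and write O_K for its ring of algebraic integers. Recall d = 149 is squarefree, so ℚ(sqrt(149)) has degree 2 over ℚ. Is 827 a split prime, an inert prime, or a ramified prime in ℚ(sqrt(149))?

Since 149 ≡ 1 mod 4, the ring of integers is ℤ[(1+√149)/2] with discriminant 149.
disc(K) = 149 is not divisible by 827; 827 is unramified.
(149/827) = 149^413 mod 827 = 1, giving Legendre symbol 1.
d is a quadratic residue mod p, hence 827 splits in O_K.

827 splits in O_K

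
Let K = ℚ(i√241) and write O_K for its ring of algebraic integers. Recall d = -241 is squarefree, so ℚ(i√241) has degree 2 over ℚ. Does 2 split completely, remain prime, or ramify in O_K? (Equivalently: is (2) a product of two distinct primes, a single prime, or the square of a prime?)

Since -241 ≢ 1 mod 4, the ring of integers is ℤ[√-241] with discriminant 4·(-241) = -964.
2 divides disc(K) = -964, so 2 ramifies.

2 is ramified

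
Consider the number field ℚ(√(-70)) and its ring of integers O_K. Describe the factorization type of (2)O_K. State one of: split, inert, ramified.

p ramifies

d = -70 ≡ 2 (mod 4), so O_K = ℤ[√-70] and disc(K) = 4d = -280.
Ramification test: 2 | -280. The prime 2 ramifies in K.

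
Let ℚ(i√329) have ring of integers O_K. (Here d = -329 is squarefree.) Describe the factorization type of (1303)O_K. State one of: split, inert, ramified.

remains prime (inert)

-329 mod 4 = 3, hence disc K = 4·(-329) = -1316 and O_K = ℤ[√-329].
1303 ∤ -1316, so 1303 is unramified.
(-329/1303) = 974^651 mod 1303 = 1302, giving Legendre symbol -1.
Legendre symbol -1 ⇒ 1303 is inert.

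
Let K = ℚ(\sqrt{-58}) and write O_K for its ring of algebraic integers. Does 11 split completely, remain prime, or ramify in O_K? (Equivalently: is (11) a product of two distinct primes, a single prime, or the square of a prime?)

remains prime (inert)

-58 mod 4 = 2, hence disc K = 4·(-58) = -232 and O_K = ℤ[√-58].
disc(K) = -232 is not divisible by 11; 11 is unramified.
Euler's criterion: (-58)^5 mod 11 = 10. Thus (-58|11) = -1.
d is a non-residue mod p, hence 11 remains inert in O_K.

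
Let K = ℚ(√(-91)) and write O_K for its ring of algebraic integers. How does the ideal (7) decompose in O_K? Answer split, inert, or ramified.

-91 mod 4 = 1, hence disc K = -91 and O_K = ℤ[(1+√-91)/2].
disc(K) = -91 = 7·(-13), so p = 7 is ramified.

p ramifies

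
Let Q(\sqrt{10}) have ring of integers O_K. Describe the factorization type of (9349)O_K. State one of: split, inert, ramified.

Since 10 ≢ 1 mod 4, the ring of integers is ℤ[√10] with discriminant 4·10 = 40.
9349 ∤ 40, so 9349 is unramified.
Euler's criterion: 10^4674 mod 9349 = 9348. Thus (10|9349) = -1.
(10/9349) = -1, so 9349 is inert.

p is inert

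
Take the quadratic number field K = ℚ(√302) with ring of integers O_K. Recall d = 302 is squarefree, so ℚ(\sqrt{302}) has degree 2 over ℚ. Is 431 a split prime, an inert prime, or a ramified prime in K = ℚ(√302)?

p splits

Since 302 ≢ 1 mod 4, the ring of integers is ℤ[√302] with discriminant 4·302 = 1208.
disc(K) = 1208 is not divisible by 431; 431 is unramified.
Euler's criterion: 302^215 mod 431 = 1. Thus (302|431) = 1.
Legendre symbol 1 ⇒ 431 is split.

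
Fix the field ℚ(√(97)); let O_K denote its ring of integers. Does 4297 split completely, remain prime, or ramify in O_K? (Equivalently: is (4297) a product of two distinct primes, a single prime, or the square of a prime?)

p is inert

Since 97 ≡ 1 mod 4, the ring of integers is ℤ[(1+√97)/2] with discriminant 97.
Since gcd(4297, 97) = 1 the prime 4297 does not ramify.
Legendre symbol by Euler's criterion: (97/4297) ≡ 97^2148 ≡ 4296 (mod 4297), i.e. (97/4297) = -1.
(97/4297) = -1, so 4297 is inert.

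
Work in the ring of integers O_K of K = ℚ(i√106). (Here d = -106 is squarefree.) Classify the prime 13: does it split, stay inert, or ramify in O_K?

Since -106 ≢ 1 mod 4, the ring of integers is ℤ[√-106] with discriminant 4·(-106) = -424.
13 ∤ -424, so 13 is unramified.
Euler's criterion: (-106)^6 mod 13 = 12. Thus (-106|13) = -1.
(-106/13) = -1, so 13 is inert.

remains prime (inert)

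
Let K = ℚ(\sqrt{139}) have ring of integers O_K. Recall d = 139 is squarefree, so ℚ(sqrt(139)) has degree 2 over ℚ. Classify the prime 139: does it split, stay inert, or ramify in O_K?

Since 139 ≢ 1 mod 4, the ring of integers is ℤ[√139] with discriminant 4·139 = 556.
disc(K) = 556 = 139·4, so p = 139 is ramified.

p ramifies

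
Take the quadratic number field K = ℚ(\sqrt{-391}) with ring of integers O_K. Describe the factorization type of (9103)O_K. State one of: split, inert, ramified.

Since -391 ≡ 1 mod 4, the ring of integers is ℤ[(1+√-391)/2] with discriminant -391.
9103 ∤ -391, so 9103 is unramified.
Euler's criterion: (-391)^4551 mod 9103 = 1. Thus (-391|9103) = 1.
Legendre symbol 1 ⇒ 9103 is split.

splits completely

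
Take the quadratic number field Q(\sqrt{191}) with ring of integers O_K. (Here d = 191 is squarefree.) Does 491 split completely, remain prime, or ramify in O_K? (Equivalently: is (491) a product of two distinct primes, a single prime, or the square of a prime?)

191 mod 4 = 3, hence disc K = 4·191 = 764 and O_K = ℤ[√191].
disc(K) = 764 is not divisible by 491; 491 is unramified.
(191/491) = 191^245 mod 491 = 490, giving Legendre symbol -1.
d is a non-residue mod p, hence 491 remains inert in O_K.

remains prime (inert)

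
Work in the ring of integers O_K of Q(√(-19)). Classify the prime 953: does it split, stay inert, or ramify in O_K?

inert — (953) stays prime in O_K

-19 mod 4 = 1, hence disc K = -19 and O_K = ℤ[(1+√-19)/2].
Since gcd(953, -19) = 1 the prime 953 does not ramify.
Legendre symbol by Euler's criterion: (-19/953) ≡ (-19)^476 ≡ 952 (mod 953), i.e. (-19/953) = -1.
Legendre symbol -1 ⇒ 953 is inert.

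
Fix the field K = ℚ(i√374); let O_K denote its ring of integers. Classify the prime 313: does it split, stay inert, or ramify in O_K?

-374 mod 4 = 2, hence disc K = 4·(-374) = -1496 and O_K = ℤ[√-374].
Since gcd(313, -1496) = 1 the prime 313 does not ramify.
Legendre symbol by Euler's criterion: (-374/313) ≡ (-374)^156 ≡ 312 (mod 313), i.e. (-374/313) = -1.
d is a non-residue mod p, hence 313 remains inert in O_K.

inert — (313) stays prime in O_K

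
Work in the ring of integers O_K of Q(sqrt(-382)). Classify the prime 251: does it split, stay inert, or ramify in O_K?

inert

d = -382 ≡ 2 (mod 4), so O_K = ℤ[√-382] and disc(K) = 4d = -1528.
Since gcd(251, -1528) = 1 the prime 251 does not ramify.
Compute (-382/251) via Euler: 120^((251-1)/2) mod 251 = 250, so (-382/251) = -1.
d is a non-residue mod p, hence 251 remains inert in O_K.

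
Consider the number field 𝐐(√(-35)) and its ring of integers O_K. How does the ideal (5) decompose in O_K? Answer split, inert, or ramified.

p ramifies

d = -35 ≡ 1 (mod 4), so O_K = ℤ[(1+√-35)/2] and disc(K) = d = -35.
5 divides disc(K) = -35, so 5 ramifies.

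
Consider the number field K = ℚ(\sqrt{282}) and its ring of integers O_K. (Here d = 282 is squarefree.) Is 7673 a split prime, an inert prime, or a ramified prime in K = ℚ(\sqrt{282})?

Since 282 ≢ 1 mod 4, the ring of integers is ℤ[√282] with discriminant 4·282 = 1128.
disc(K) = 1128 is not divisible by 7673; 7673 is unramified.
Legendre symbol by Euler's criterion: (282/7673) ≡ 282^3836 ≡ 7672 (mod 7673), i.e. (282/7673) = -1.
d is a non-residue mod p, hence 7673 remains inert in O_K.

p is inert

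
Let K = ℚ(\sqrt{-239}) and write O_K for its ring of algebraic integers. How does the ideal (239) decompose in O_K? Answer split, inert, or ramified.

d = -239 ≡ 1 (mod 4), so O_K = ℤ[(1+√-239)/2] and disc(K) = d = -239.
disc(K) = -239 = 239·(-1), so p = 239 is ramified.

239 is ramified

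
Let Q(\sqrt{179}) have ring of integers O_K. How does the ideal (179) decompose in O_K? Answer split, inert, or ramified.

179 mod 4 = 3, hence disc K = 4·179 = 716 and O_K = ℤ[√179].
disc(K) = 716 = 179·4, so p = 179 is ramified.

ramified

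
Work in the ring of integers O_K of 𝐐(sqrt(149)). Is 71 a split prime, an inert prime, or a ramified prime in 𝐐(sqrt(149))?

Since 149 ≡ 1 mod 4, the ring of integers is ℤ[(1+√149)/2] with discriminant 149.
Since gcd(71, 149) = 1 the prime 71 does not ramify.
Legendre symbol by Euler's criterion: (149/71) ≡ 149^35 ≡ 70 (mod 71), i.e. (149/71) = -1.
d is a non-residue mod p, hence 71 remains inert in O_K.

inert — (71) stays prime in O_K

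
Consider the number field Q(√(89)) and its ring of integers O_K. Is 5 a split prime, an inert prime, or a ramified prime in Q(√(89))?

d = 89 ≡ 1 (mod 4), so O_K = ℤ[(1+√89)/2] and disc(K) = d = 89.
Since gcd(5, 89) = 1 the prime 5 does not ramify.
Compute (89/5) via Euler: 4^((5-1)/2) mod 5 = 1, so (89/5) = 1.
d is a quadratic residue mod p, hence 5 splits in O_K.

5 splits in O_K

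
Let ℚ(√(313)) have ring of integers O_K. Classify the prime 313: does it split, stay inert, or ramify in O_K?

ramified — (313) = 𝔭²

d = 313 ≡ 1 (mod 4), so O_K = ℤ[(1+√313)/2] and disc(K) = d = 313.
disc(K) = 313 = 313·1, so p = 313 is ramified.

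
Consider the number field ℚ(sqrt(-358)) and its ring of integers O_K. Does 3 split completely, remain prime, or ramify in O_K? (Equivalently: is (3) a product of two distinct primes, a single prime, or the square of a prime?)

-358 mod 4 = 2, hence disc K = 4·(-358) = -1432 and O_K = ℤ[√-358].
3 ∤ -1432, so 3 is unramified.
Compute (-358/3) via Euler: 2^((3-1)/2) mod 3 = 2, so (-358/3) = -1.
(-358/3) = -1, so 3 is inert.

inert — (3) stays prime in O_K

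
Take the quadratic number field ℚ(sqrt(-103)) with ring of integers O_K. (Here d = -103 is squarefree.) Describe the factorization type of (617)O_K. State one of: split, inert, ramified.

Since -103 ≡ 1 mod 4, the ring of integers is ℤ[(1+√-103)/2] with discriminant -103.
disc(K) = -103 is not divisible by 617; 617 is unramified.
(-103/617) = 514^308 mod 617 = 616, giving Legendre symbol -1.
d is a non-residue mod p, hence 617 remains inert in O_K.

inert — (617) stays prime in O_K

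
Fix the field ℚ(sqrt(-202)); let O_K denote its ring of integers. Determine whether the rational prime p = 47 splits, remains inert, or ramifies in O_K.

inert — (47) stays prime in O_K

-202 mod 4 = 2, hence disc K = 4·(-202) = -808 and O_K = ℤ[√-202].
Since gcd(47, -808) = 1 the prime 47 does not ramify.
Euler's criterion: (-202)^23 mod 47 = 46. Thus (-202|47) = -1.
Legendre symbol -1 ⇒ 47 is inert.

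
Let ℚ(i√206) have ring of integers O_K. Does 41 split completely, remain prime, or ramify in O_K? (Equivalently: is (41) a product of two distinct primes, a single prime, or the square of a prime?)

Since -206 ≢ 1 mod 4, the ring of integers is ℤ[√-206] with discriminant 4·(-206) = -824.
disc(K) = -824 is not divisible by 41; 41 is unramified.
(-206/41) = 40^20 mod 41 = 1, giving Legendre symbol 1.
d is a quadratic residue mod p, hence 41 splits in O_K.

split — (41) = 𝔭₁𝔭₂ with 𝔭₁ ≠ 𝔭₂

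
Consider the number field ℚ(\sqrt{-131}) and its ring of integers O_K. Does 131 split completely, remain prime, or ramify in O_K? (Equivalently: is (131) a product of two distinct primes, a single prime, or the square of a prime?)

-131 mod 4 = 1, hence disc K = -131 and O_K = ℤ[(1+√-131)/2].
131 divides disc(K) = -131, so 131 ramifies.

ramifies in O_K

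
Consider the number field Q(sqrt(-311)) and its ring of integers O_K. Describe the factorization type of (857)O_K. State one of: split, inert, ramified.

split — (857) = 𝔭₁𝔭₂ with 𝔭₁ ≠ 𝔭₂

Since -311 ≡ 1 mod 4, the ring of integers is ℤ[(1+√-311)/2] with discriminant -311.
857 ∤ -311, so 857 is unramified.
Compute (-311/857) via Euler: 546^((857-1)/2) mod 857 = 1, so (-311/857) = 1.
(-311/857) = 1, so 857 splits.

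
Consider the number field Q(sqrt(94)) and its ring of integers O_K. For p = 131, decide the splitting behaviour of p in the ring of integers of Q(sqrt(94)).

p splits

d = 94 ≡ 2 (mod 4), so O_K = ℤ[√94] and disc(K) = 4d = 376.
131 ∤ 376, so 131 is unramified.
Legendre symbol by Euler's criterion: (94/131) ≡ 94^65 ≡ 1 (mod 131), i.e. (94/131) = 1.
(94/131) = 1, so 131 splits.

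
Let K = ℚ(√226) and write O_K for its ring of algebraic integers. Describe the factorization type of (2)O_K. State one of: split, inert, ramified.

Since 226 ≢ 1 mod 4, the ring of integers is ℤ[√226] with discriminant 4·226 = 904.
Ramification test: 2 | 904. The prime 2 ramifies in K.

ramifies in O_K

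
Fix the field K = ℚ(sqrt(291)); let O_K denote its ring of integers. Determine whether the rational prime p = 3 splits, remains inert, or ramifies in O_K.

3 is ramified

Since 291 ≢ 1 mod 4, the ring of integers is ℤ[√291] with discriminant 4·291 = 1164.
Ramification test: 3 | 1164. The prime 3 ramifies in K.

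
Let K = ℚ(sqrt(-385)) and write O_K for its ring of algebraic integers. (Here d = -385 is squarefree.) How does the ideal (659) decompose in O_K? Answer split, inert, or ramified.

split

d = -385 ≡ 3 (mod 4), so O_K = ℤ[√-385] and disc(K) = 4d = -1540.
Since gcd(659, -1540) = 1 the prime 659 does not ramify.
Legendre symbol by Euler's criterion: (-385/659) ≡ (-385)^329 ≡ 1 (mod 659), i.e. (-385/659) = 1.
d is a quadratic residue mod p, hence 659 splits in O_K.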